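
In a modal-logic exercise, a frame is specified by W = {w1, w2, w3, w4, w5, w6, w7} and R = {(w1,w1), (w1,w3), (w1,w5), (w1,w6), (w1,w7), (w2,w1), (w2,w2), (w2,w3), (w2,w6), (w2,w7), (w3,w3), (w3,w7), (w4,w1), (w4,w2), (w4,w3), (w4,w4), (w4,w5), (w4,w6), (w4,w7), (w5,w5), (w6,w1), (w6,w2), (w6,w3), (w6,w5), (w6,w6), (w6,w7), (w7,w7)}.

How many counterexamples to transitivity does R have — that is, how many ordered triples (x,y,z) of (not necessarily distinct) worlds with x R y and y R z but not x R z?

3

Enumerating: (w1,w6,w2), (w2,w1,w5), (w2,w6,w5).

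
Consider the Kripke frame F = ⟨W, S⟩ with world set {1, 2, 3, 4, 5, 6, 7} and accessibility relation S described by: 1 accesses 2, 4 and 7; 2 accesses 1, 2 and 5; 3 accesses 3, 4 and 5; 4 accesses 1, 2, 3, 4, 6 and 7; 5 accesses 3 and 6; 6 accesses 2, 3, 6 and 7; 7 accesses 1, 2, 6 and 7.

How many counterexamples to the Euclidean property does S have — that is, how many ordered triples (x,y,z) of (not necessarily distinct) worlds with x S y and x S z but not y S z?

39

Enumerating: (1,2,4), (1,2,7), (1,7,4), (2,1,1), (2,1,5), (2,5,1), (2,5,2), (2,5,5), (3,4,5), (3,5,4), (3,5,5), (4,1,1), … and 27 more.
Total: 39.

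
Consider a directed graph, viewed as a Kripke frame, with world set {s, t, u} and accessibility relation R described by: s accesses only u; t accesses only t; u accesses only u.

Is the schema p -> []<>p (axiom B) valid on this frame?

No

By correspondence theory, B is valid on a frame iff R is symmetric.
Symmetric: no — s R u but not u R s.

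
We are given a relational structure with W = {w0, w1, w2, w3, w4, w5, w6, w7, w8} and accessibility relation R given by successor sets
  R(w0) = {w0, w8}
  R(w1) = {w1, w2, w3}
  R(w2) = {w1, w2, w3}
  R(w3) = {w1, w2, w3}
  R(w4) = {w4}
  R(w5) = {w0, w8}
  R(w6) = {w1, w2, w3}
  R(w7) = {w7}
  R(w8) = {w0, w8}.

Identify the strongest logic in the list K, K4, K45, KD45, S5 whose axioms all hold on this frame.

KD45

Transitive (axiom 4): yes — every two-step R-path is closed by a direct edge.
Euclidean (axiom 5): yes — any two successors of a common world are R-related.
Serial (axiom D): yes — every world has a successor (e.g. w0 R w0).
Reflexive (axiom T): no — w5 is not related to itself.
So F validates K, K4, K45, KD45; S5 would additionally require R to be reflexive. The strongest is KD45.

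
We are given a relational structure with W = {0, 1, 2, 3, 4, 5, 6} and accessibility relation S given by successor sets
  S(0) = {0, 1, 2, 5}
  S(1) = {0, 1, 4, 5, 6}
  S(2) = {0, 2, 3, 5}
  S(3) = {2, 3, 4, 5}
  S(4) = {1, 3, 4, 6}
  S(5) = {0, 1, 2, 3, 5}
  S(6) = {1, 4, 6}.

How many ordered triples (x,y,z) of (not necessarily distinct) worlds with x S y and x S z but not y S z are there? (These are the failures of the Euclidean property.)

Enumerating: (0,1,2), (0,2,1), (1,0,4), (1,0,6), (1,4,0), (1,4,5), (1,5,4), (1,5,6), (1,6,0), (1,6,5), (2,0,3), (2,3,0), … and 14 more.
Total: 26.

26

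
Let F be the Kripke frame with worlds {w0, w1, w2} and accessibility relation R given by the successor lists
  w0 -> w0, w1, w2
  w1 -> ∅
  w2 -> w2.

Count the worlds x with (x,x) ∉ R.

Enumerating: w1.

1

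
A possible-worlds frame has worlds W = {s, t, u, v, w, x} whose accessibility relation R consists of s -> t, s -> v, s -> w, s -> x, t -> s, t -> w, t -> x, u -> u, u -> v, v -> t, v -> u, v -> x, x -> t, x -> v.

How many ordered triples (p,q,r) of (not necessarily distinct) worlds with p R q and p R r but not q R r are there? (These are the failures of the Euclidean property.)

Enumerating: (s,t,t), (s,t,v), (s,v,v), (s,v,w), (s,w,t), (s,w,v), (s,w,w), (s,w,x), (s,x,w), (s,x,x), (t,s,s), (t,w,s), … and 15 more.
Total: 27.

27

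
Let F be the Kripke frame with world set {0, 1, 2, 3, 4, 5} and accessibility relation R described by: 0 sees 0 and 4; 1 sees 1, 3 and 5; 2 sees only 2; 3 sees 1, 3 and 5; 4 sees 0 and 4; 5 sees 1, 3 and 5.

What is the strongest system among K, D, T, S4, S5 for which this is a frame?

S5

Serial (axiom D): yes — every world has a successor (e.g. 0 R 0).
Reflexive (axiom T): yes — every world is R-related to itself.
Transitive (axiom 4): yes — every two-step R-path is closed by a direct edge.
Euclidean (axiom 5): yes — any two successors of a common world are R-related.
So F validates K, D, T, S4, S5. The strongest is S5.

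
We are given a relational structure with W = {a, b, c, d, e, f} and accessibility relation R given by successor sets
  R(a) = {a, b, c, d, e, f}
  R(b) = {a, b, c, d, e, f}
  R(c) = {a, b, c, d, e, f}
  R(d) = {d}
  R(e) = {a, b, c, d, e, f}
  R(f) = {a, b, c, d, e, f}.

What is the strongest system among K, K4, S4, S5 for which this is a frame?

S4

Transitive (axiom 4): yes — every two-step R-path is closed by a direct edge.
Reflexive (axiom T): yes — every world is R-related to itself.
Euclidean (axiom 5): no — a R d and a R b, but not d R b.
So F validates K, K4, S4; S5 would additionally require R to be Euclidean. The strongest is S4.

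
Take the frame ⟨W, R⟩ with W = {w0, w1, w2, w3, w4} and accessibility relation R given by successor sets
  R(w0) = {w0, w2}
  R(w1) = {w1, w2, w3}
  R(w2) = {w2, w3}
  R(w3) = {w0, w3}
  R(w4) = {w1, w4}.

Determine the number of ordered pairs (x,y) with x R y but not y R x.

6

Enumerating: (w0,w2), (w1,w2), (w1,w3), (w2,w3), (w3,w0), (w4,w1).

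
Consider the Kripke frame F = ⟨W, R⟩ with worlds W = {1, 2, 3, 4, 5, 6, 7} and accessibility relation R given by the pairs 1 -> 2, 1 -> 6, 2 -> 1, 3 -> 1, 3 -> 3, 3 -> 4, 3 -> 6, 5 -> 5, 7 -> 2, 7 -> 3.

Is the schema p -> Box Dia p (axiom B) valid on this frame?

By correspondence theory, B is valid on a frame iff R is symmetric.
Symmetric: no — 1 R 6 but not 6 R 1.

No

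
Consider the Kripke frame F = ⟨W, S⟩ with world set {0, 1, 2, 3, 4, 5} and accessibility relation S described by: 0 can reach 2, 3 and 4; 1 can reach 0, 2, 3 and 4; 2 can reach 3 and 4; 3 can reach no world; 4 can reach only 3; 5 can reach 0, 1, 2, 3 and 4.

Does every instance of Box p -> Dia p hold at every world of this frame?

Axiom D corresponds to the accessibility relation being serial.
Serial: no — 3 has no S-successor.

No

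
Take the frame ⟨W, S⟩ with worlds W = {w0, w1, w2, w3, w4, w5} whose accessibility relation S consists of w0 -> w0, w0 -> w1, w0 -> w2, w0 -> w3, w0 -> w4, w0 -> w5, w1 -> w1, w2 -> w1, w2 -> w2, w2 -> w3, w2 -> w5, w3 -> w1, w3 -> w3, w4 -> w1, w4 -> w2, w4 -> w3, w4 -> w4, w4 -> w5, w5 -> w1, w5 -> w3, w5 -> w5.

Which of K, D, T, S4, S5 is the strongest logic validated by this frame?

S4

Serial (axiom D): yes — every world has a successor (e.g. w0 S w0).
Reflexive (axiom T): yes — every world is S-related to itself.
Transitive (axiom 4): yes — every two-step S-path is closed by a direct edge.
Euclidean (axiom 5): no — w0 S w1 and w0 S w2, but not w1 S w2.
So F validates K, D, T, S4; S5 would additionally require S to be Euclidean. The strongest is S4.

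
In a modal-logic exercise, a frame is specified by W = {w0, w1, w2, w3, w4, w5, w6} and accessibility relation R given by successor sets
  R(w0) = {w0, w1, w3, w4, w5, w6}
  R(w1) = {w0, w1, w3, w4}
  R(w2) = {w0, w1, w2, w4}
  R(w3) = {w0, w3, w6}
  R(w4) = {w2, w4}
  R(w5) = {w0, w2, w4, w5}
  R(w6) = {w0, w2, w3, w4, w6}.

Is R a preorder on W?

Reflexive: yes — every world is R-related to itself.
Transitive: no — w0 R w4 and w4 R w2, but not w0 R w2.
So R is not a preorder.

No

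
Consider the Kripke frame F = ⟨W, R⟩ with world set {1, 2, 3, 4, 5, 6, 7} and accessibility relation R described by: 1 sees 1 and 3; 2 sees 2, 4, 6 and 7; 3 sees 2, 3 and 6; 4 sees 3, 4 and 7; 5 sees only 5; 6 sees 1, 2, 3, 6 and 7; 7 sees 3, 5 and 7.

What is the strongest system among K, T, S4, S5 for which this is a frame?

Reflexive (axiom T): yes — every world is R-related to itself.
Transitive (axiom 4): no — 1 R 3 and 3 R 2, but not 1 R 2.
Euclidean (axiom 5): no — 2 R 4 and 2 R 6, but not 4 R 6.
So F validates K, T; S4 would additionally require R to be transitive. The strongest is T.

T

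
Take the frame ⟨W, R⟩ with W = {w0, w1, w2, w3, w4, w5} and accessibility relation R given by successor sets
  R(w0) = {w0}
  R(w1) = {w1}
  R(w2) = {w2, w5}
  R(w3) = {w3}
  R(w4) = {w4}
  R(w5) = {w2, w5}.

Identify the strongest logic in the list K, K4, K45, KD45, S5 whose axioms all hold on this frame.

S5

Transitive (axiom 4): yes — every two-step R-path is closed by a direct edge.
Euclidean (axiom 5): yes — any two successors of a common world are R-related.
Serial (axiom D): yes — every world has a successor (e.g. w0 R w0).
Reflexive (axiom T): yes — every world is R-related to itself.
So F validates K, K4, K45, KD45, S5. The strongest is S5.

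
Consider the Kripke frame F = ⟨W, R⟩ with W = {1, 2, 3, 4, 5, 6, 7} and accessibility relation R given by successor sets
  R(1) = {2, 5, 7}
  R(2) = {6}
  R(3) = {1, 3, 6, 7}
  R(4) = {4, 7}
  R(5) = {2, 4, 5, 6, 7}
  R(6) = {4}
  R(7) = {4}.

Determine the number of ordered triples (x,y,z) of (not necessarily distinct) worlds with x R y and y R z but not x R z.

11

Enumerating: (1,2,6), (1,5,4), (1,5,6), (1,7,4), (2,6,4), (3,1,2), (3,1,5), (3,6,4), (3,7,4), (6,4,7), (7,4,7).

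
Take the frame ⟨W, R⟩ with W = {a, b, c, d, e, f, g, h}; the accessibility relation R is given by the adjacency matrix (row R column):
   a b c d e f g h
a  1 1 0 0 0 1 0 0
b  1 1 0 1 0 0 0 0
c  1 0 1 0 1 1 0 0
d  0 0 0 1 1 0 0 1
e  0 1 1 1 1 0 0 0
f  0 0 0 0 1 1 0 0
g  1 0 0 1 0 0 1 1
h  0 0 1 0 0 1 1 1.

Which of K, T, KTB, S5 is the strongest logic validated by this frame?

T

Reflexive (axiom T): yes — every world is R-related to itself.
Symmetric (axiom B): no — a R f but not f R a.
Euclidean (axiom 5): no — a R b and a R f, but not b R f.
So F validates K, T; KTB would additionally require R to be symmetric. The strongest is T.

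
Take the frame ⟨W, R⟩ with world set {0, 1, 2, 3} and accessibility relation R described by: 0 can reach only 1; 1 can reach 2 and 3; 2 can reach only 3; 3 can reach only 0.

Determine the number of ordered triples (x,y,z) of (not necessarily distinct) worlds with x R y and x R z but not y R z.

Enumerating: (0,1,1), (1,2,2), (1,3,2), (1,3,3), (2,3,3), (3,0,0).

6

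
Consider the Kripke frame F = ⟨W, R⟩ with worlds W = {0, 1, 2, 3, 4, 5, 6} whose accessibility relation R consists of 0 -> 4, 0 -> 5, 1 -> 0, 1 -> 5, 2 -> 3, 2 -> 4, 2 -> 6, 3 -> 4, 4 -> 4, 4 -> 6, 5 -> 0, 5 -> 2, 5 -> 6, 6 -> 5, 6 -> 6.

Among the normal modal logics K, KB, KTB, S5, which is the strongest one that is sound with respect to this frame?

Symmetric (axiom B): no — 0 R 4 but not 4 R 0.
Reflexive (axiom T): no — 0 is not related to itself.
Euclidean (axiom 5): no — 0 R 4 and 0 R 5, but not 4 R 5.
So F validates K; KB would additionally require R to be symmetric. The strongest is K.

K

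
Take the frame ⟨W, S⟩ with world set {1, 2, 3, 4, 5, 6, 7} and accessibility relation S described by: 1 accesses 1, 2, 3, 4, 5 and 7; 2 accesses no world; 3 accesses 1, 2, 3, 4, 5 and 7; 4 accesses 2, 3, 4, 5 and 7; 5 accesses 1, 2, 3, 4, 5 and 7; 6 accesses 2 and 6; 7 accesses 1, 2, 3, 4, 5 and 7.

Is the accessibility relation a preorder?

No

Reflexive: no — 2 is not related to itself.
Transitive: no — 4 S 3 and 3 S 1, but not 4 S 1.
So S is not a preorder.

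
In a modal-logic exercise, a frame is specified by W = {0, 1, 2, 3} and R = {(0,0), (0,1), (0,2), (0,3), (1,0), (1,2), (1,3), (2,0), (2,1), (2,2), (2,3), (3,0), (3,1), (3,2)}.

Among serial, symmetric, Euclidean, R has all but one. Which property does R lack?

Serial: yes — every world has a successor (e.g. 0 R 0).
Symmetric: yes — every pair in R has its reverse in R.
Euclidean: no — 0 R 1 and 0 R 1, but not 1 R 1.
Only Euclidean fails.

Euclidean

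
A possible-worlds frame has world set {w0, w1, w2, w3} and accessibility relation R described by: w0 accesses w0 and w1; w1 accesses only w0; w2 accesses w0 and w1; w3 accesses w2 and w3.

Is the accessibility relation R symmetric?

Symmetric: no — w2 R w0 but not w0 R w2.

No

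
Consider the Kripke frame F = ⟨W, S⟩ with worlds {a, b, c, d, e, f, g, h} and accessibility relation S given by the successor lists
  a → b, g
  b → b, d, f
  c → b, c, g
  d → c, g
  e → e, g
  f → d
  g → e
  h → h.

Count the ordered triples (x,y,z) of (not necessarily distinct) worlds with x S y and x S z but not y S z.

Enumerating: (a,b,g), (a,g,b), (a,g,g), (b,d,b), (b,d,d), (b,d,f), (b,f,b), (b,f,f), (c,b,c), (c,b,g), (c,g,b), (c,g,c), (c,g,g), (d,g,c), (d,g,g), (e,g,g), (f,d,d).

17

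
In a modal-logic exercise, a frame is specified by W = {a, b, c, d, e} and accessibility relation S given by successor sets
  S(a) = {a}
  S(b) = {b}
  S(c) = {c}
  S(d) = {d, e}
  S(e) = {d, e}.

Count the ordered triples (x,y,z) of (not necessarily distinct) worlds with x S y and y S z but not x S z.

0

S is transitive; there are no such tuples.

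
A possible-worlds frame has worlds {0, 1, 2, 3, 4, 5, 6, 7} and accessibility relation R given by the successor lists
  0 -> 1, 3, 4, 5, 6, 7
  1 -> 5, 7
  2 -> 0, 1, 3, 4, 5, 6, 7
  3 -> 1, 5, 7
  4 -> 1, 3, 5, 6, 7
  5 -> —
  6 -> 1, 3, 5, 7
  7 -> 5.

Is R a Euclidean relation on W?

No

Euclidean: no — 0 R 1 and 0 R 3, but not 1 R 3.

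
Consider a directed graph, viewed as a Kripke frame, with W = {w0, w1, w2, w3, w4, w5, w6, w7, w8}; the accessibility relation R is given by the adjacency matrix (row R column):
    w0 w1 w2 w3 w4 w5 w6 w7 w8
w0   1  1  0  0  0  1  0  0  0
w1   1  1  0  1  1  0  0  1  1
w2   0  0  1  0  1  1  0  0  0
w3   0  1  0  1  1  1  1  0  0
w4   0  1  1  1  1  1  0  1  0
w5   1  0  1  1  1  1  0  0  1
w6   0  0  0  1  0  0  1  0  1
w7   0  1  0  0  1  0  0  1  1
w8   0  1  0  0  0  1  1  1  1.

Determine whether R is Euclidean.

Euclidean: no — w0 R w1 and w0 R w5, but not w1 R w5.

No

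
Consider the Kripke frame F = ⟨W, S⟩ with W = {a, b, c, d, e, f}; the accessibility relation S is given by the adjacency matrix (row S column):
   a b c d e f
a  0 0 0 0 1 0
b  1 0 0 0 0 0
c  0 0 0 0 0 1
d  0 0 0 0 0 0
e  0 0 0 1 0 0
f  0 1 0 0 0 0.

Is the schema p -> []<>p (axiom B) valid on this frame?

No

Axiom B corresponds to the accessibility relation being symmetric.
Symmetric: no — a S e but not e S a.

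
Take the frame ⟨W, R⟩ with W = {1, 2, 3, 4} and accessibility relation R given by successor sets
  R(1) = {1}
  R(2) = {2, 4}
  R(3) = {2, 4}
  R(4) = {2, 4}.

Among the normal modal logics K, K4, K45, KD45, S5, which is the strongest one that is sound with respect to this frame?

KD45

Transitive (axiom 4): yes — every two-step R-path is closed by a direct edge.
Euclidean (axiom 5): yes — any two successors of a common world are R-related.
Serial (axiom D): yes — every world has a successor (e.g. 1 R 1).
Reflexive (axiom T): no — 3 is not related to itself.
So F validates K, K4, K45, KD45; S5 would additionally require R to be reflexive. The strongest is KD45.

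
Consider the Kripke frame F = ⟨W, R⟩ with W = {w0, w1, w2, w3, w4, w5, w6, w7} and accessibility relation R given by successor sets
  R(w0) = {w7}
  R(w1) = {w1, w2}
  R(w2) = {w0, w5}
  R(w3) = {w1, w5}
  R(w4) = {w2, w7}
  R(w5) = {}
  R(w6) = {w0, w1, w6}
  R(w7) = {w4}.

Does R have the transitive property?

Transitive: no — w0 R w7 and w7 R w4, but not w0 R w4.

No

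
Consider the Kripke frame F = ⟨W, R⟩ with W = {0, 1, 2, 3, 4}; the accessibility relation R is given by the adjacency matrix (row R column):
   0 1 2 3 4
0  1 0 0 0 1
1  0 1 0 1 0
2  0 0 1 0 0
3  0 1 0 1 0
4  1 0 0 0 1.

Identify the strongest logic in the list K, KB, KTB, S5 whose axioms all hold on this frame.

S5

Symmetric (axiom B): yes — every pair in R has its reverse in R.
Reflexive (axiom T): yes — every world is R-related to itself.
Euclidean (axiom 5): yes — any two successors of a common world are R-related.
So F validates K, KB, KTB, S5. The strongest is S5.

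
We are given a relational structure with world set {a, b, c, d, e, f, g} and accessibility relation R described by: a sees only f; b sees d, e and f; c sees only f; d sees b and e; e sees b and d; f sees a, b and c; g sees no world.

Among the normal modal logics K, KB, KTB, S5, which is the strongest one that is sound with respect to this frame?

KB

Symmetric (axiom B): yes — every pair in R has its reverse in R.
Reflexive (axiom T): no — a is not related to itself.
Euclidean (axiom 5): no — b R d and b R f, but not d R f.
So F validates K, KB; KTB would additionally require R to be reflexive. The strongest is KB.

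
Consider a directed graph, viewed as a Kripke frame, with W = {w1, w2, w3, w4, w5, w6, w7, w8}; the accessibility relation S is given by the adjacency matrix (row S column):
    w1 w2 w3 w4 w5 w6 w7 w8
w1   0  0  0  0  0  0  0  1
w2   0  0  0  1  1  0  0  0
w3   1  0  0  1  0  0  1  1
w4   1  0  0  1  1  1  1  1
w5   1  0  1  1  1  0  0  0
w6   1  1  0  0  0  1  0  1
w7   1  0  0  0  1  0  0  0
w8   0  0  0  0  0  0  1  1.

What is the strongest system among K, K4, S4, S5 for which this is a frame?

K

Transitive (axiom 4): no — w1 S w8 and w8 S w7, but not w1 S w7.
Reflexive (axiom T): no — w1 is not related to itself.
Euclidean (axiom 5): no — w3 S w1 and w3 S w4, but not w1 S w4.
So F validates K; K4 would additionally require S to be transitive. The strongest is K.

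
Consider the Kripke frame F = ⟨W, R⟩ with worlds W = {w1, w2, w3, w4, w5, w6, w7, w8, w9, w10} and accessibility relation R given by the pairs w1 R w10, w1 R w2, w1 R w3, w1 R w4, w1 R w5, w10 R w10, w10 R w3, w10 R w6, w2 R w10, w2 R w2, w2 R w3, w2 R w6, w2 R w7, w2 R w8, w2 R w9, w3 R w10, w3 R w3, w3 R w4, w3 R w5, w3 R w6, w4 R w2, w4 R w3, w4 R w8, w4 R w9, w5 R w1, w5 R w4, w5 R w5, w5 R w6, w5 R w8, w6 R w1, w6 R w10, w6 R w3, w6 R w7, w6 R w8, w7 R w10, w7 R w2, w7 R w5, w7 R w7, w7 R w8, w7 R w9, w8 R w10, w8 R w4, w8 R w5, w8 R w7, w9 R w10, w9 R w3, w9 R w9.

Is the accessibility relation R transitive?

Transitive: no — w1 R w10 and w10 R w6, but not w1 R w6.

No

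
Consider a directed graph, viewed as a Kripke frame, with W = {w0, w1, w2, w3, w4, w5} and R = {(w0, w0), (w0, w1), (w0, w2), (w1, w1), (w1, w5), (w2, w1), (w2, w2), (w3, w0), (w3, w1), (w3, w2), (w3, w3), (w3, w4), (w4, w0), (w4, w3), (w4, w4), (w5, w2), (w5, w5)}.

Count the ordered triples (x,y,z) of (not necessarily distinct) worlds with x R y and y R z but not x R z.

9

Enumerating: (w0,w1,w5), (w1,w5,w2), (w2,w1,w5), (w3,w1,w5), (w4,w0,w1), (w4,w0,w2), (w4,w3,w1), (w4,w3,w2), (w5,w2,w1).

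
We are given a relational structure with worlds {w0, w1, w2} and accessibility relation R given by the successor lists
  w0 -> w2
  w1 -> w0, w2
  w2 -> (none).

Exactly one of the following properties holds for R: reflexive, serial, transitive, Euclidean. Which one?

transitive

Reflexive: no — w0 is not related to itself.
Serial: no — w2 has no R-successor.
Transitive: yes — every two-step R-path is closed by a direct edge.
Euclidean: no — w1 R w2 and w1 R w0, but not w2 R w0.
Only transitive holds.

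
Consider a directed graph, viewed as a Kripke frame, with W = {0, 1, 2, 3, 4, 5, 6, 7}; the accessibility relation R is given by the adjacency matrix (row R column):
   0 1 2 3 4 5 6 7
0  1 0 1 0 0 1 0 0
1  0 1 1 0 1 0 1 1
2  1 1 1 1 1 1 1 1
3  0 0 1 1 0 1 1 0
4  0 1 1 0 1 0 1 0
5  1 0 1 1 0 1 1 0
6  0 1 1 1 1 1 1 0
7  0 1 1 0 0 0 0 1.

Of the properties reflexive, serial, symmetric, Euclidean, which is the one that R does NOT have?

Reflexive: yes — every world is R-related to itself.
Serial: yes — every world has a successor (e.g. 0 R 0).
Symmetric: yes — every pair in R has its reverse in R.
Euclidean: no — 1 R 4 and 1 R 7, but not 4 R 7.
Only Euclidean fails.

Euclidean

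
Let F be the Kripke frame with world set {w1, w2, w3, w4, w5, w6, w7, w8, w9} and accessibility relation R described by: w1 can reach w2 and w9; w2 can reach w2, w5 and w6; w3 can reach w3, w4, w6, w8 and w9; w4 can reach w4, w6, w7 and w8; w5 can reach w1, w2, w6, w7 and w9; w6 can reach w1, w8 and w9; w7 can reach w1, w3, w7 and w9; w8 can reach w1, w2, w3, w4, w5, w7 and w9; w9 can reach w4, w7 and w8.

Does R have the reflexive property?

Reflexive: no — w1 is not related to itself.

No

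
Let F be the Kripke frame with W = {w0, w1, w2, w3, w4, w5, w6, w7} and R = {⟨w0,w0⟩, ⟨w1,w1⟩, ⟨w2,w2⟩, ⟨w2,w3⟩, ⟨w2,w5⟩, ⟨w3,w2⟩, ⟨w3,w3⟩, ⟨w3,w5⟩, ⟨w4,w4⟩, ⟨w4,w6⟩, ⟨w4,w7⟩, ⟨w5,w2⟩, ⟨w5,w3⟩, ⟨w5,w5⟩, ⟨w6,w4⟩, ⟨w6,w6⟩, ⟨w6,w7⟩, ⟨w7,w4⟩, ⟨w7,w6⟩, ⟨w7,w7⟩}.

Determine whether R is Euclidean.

Yes

Euclidean: yes — any two successors of a common world are R-related.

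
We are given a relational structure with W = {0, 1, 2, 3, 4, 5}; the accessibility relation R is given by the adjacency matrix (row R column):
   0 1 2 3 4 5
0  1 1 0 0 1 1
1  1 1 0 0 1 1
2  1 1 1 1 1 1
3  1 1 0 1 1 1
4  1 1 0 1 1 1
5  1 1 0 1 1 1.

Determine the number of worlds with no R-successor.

0

R is serial; there are no such worlds.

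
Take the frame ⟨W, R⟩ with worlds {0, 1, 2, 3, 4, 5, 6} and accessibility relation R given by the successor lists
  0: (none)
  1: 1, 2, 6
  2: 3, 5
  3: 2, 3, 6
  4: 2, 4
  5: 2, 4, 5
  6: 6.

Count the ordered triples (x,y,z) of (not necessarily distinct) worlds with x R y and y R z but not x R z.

Enumerating: (1,2,3), (1,2,5), (2,3,2), (2,3,6), (2,5,2), (2,5,4), (3,2,5), (4,2,3), (4,2,5), (5,2,3).

10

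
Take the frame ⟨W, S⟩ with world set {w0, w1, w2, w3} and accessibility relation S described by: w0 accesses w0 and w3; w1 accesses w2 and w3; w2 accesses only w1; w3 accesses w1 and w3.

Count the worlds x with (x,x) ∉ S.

2

Enumerating: w1, w2.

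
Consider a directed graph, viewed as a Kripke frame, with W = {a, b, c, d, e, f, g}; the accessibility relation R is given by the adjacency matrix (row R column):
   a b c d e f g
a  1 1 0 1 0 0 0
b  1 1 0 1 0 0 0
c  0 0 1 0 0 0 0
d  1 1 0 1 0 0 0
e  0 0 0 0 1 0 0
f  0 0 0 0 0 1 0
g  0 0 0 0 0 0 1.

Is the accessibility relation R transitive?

Transitive: yes — every two-step R-path is closed by a direct edge.

Yes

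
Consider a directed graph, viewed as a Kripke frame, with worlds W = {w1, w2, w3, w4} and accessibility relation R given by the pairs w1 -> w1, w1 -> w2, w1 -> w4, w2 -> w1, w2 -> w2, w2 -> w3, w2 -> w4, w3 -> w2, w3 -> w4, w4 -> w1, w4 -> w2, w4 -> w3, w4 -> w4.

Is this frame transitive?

Transitive: no — w1 R w2 and w2 R w3, but not w1 R w3.

No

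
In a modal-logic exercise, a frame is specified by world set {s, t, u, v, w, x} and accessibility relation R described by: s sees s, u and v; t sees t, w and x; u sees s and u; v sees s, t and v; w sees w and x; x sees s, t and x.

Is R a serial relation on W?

Yes

Serial: yes — every world has a successor (e.g. s R s).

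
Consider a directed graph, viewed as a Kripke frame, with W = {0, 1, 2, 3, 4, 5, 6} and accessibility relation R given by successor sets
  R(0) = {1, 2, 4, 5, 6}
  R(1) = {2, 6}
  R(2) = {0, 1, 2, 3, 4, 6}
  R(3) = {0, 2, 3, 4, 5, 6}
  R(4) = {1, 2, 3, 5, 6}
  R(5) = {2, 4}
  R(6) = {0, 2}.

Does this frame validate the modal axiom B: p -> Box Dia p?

The schema B characterises exactly the symmetric frames.
Symmetric: no — 0 R 1 but not 1 R 0.

No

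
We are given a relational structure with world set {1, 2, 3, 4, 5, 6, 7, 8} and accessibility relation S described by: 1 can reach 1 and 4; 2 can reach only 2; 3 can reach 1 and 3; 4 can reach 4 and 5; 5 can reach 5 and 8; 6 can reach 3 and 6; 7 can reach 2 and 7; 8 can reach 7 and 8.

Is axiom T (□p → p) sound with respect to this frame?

Axiom T corresponds to the accessibility relation being reflexive.
Reflexive: yes — every world is S-related to itself.

Yes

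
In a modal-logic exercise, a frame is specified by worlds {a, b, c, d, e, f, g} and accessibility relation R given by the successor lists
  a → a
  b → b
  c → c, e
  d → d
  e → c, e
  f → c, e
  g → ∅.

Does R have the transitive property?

Transitive: yes — every two-step R-path is closed by a direct edge.

Yes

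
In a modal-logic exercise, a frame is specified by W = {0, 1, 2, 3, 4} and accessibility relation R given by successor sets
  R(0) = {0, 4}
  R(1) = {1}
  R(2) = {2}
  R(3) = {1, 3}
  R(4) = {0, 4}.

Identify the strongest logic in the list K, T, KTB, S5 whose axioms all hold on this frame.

Reflexive (axiom T): yes — every world is R-related to itself.
Symmetric (axiom B): no — 3 R 1 but not 1 R 3.
Euclidean (axiom 5): no — 3 R 1 and 3 R 3, but not 1 R 3.
So F validates K, T; KTB would additionally require R to be symmetric. The strongest is T.

T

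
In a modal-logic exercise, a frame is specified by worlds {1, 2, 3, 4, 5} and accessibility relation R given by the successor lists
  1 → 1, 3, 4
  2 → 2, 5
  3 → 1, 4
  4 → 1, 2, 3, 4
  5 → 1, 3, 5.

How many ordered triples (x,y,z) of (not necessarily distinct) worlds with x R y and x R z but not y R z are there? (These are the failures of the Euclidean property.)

11

Enumerating: (1,3,3), (2,5,2), (4,1,2), (4,2,1), (4,2,3), (4,2,4), (4,3,2), (4,3,3), (5,1,5), (5,3,3), (5,3,5).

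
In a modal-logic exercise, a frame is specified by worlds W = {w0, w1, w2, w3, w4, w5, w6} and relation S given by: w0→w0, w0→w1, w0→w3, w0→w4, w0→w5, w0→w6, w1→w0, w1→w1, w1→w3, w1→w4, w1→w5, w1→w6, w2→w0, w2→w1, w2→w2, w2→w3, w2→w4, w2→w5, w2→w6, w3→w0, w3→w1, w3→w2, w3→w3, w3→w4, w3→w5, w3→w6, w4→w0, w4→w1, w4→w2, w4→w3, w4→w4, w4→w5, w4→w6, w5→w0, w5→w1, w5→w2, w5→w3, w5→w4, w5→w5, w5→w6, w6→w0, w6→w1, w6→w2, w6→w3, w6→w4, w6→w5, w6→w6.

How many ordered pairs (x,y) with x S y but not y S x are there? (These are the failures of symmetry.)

2

Enumerating: (w2,w0), (w2,w1).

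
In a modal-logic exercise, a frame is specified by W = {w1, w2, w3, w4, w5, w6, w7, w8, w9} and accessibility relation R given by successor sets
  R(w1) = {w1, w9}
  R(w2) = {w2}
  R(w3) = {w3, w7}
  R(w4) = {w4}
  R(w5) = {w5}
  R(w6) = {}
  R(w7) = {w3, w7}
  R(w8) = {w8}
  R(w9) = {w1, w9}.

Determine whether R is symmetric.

Symmetric: yes — every pair in R has its reverse in R.

Yes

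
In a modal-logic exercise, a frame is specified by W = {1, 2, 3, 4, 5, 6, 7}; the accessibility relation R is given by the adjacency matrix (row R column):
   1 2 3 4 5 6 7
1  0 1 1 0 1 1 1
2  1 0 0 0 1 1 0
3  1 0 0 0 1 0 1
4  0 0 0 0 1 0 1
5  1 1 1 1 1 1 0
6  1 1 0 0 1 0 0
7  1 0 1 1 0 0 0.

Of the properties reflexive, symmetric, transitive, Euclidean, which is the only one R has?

Reflexive: no — 1 is not related to itself.
Symmetric: yes — every pair in R has its reverse in R.
Transitive: no — 1 R 5 and 5 R 4, but not 1 R 4.
Euclidean: no — 1 R 2 and 1 R 3, but not 2 R 3.
Only symmetric holds.

symmetric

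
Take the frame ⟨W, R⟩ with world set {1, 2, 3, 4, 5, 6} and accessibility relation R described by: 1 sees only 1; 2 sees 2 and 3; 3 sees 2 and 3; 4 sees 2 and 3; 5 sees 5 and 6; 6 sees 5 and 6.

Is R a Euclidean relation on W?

Yes

Euclidean: yes — any two successors of a common world are R-related.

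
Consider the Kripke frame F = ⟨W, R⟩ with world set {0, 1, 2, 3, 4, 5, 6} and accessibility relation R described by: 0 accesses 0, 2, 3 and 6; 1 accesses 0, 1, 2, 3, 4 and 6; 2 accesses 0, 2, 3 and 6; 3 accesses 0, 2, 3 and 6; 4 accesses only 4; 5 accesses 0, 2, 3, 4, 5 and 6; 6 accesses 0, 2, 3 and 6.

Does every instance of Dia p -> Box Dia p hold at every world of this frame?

By correspondence theory, 5 is valid on a frame iff R is Euclidean.
Euclidean: no — 1 R 0 and 1 R 4, but not 0 R 4.

No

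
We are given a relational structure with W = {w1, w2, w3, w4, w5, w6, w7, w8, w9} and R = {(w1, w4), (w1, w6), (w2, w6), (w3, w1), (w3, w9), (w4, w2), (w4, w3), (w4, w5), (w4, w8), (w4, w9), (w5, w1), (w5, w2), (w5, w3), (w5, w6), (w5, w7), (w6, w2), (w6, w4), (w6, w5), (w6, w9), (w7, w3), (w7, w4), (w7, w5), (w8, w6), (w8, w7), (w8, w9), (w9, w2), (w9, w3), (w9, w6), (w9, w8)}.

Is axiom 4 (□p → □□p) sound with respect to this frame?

By correspondence theory, 4 is valid on a frame iff R is transitive.
Transitive: no — w1 R w4 and w4 R w2, but not w1 R w2.

No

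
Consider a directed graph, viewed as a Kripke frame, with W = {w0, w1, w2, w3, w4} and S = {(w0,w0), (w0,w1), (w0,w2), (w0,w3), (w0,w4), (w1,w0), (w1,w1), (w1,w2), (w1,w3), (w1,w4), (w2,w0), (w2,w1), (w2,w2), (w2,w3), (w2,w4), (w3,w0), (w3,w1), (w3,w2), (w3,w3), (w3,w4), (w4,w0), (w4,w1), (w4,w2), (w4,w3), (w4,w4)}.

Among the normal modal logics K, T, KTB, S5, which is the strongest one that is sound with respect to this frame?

Reflexive (axiom T): yes — every world is S-related to itself.
Symmetric (axiom B): yes — every pair in S has its reverse in S.
Euclidean (axiom 5): yes — any two successors of a common world are S-related.
So F validates K, T, KTB, S5. The strongest is S5.

S5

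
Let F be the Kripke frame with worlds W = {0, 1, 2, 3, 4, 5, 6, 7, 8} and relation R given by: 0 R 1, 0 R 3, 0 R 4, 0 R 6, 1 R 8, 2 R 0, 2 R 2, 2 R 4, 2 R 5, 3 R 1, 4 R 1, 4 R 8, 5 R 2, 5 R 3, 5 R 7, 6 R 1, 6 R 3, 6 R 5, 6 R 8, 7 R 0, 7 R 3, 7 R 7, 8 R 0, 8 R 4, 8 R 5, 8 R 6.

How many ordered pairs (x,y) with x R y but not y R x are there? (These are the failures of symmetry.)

18

Enumerating: (0,1), (0,3), (0,4), (0,6), (1,8), (2,0), (2,4), (3,1), (4,1), (5,3), (5,7), (6,1), (6,3), (6,5), (7,0), (7,3), (8,0), (8,5).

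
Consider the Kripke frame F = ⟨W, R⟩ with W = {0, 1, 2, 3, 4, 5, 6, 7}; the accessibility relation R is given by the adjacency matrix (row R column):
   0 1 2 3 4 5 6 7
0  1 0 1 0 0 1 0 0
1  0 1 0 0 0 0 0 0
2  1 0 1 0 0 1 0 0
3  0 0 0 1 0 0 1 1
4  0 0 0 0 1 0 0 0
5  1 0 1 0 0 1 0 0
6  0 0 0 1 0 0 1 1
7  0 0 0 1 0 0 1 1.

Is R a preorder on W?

Yes

Reflexive: yes — every world is R-related to itself.
Transitive: yes — every two-step R-path is closed by a direct edge.
So R is a preorder.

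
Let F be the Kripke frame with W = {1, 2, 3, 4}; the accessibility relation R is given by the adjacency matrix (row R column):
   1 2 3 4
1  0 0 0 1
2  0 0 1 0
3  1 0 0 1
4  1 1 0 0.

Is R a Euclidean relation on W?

No

Euclidean: no — 4 R 1 and 4 R 2, but not 1 R 2.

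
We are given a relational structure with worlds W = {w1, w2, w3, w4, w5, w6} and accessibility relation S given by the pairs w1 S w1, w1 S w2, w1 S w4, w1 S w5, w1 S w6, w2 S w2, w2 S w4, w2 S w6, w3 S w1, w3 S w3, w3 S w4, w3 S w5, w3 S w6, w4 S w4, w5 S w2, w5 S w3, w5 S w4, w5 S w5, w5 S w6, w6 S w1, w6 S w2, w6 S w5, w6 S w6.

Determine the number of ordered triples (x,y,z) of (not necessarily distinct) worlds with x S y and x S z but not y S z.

Enumerating: (w1,w2,w1), (w1,w2,w5), (w1,w4,w1), (w1,w4,w2), (w1,w4,w5), (w1,w4,w6), (w1,w5,w1), (w1,w6,w4), (w2,w4,w2), (w2,w4,w6), (w2,w6,w4), (w3,w1,w3), … and 19 more.
Total: 31.

31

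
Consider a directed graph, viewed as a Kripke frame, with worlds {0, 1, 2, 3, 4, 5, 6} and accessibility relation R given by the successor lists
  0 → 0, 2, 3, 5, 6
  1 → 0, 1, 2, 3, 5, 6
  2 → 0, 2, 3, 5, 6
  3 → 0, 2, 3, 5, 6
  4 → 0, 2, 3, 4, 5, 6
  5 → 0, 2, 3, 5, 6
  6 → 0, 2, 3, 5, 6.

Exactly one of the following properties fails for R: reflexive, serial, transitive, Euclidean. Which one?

Euclidean

Reflexive: yes — every world is R-related to itself.
Serial: yes — every world has a successor (e.g. 0 R 0).
Transitive: yes — every two-step R-path is closed by a direct edge.
Euclidean: no — 1 R 0 and 1 R 1, but not 0 R 1.
Only Euclidean fails.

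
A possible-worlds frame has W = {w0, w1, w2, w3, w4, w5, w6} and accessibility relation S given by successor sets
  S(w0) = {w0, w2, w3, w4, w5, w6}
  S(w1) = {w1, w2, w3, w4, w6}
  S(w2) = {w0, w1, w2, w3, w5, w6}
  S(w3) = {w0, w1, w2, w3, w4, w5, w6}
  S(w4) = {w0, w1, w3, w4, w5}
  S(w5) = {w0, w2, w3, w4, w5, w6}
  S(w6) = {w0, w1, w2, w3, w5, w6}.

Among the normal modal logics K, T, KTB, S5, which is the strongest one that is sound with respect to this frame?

Reflexive (axiom T): yes — every world is S-related to itself.
Symmetric (axiom B): yes — every pair in S has its reverse in S.
Euclidean (axiom 5): no — w0 S w2 and w0 S w4, but not w2 S w4.
So F validates K, T, KTB; S5 would additionally require S to be Euclidean. The strongest is KTB.

KTB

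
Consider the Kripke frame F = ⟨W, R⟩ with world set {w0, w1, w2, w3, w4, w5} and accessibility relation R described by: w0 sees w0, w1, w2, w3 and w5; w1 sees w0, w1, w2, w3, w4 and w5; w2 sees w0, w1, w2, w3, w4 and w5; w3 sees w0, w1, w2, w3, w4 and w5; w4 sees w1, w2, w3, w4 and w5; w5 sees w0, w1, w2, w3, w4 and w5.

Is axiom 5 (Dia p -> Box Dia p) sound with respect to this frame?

No

The schema 5 characterises exactly the Euclidean frames.
Euclidean: no — w1 R w0 and w1 R w4, but not w0 R w4.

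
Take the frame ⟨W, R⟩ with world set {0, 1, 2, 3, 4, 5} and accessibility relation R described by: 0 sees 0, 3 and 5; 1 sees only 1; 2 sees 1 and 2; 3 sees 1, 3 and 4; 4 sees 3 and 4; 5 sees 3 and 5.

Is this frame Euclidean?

Euclidean: no — 0 R 3 and 0 R 5, but not 3 R 5.

No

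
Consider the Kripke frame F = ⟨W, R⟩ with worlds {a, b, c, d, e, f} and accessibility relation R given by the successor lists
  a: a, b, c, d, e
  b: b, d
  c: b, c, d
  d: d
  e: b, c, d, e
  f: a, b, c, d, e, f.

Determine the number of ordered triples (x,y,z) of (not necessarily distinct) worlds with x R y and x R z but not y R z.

Enumerating: (a,b,a), (a,b,c), (a,b,e), (a,c,a), (a,c,e), (a,d,a), (a,d,b), (a,d,c), (a,d,e), (a,e,a), (b,d,b), (c,b,c), … and 23 more.
Total: 35.

35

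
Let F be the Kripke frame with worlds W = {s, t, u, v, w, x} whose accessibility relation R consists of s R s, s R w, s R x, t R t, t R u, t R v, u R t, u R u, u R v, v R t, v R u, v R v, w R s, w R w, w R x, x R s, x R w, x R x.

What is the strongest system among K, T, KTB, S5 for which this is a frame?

S5

Reflexive (axiom T): yes — every world is R-related to itself.
Symmetric (axiom B): yes — every pair in R has its reverse in R.
Euclidean (axiom 5): yes — any two successors of a common world are R-related.
So F validates K, T, KTB, S5. The strongest is S5.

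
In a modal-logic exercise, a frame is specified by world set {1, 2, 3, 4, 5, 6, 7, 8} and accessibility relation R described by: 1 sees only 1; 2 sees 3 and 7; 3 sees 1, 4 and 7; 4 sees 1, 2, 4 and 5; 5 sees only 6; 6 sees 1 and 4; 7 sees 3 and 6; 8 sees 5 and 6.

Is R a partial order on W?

Reflexive: no — 2 is not related to itself.
Transitive: no — 2 R 3 and 3 R 1, but not 2 R 1.
Antisymmetric: no — 3 R 7 and 7 R 3 with 3 ≠ 7.
So R is not a partial order.

No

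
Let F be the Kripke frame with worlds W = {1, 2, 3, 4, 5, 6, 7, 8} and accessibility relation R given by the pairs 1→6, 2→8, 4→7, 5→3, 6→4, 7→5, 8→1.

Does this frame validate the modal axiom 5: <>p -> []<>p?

Axiom 5 corresponds to the accessibility relation being Euclidean.
Euclidean: no — 1 R 6 and 1 R 6, but not 6 R 6.

No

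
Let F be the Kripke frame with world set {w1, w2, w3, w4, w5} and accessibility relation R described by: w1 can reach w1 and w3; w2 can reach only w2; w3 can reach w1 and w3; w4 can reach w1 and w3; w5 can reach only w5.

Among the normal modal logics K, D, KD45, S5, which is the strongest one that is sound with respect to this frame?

Serial (axiom D): yes — every world has a successor (e.g. w1 R w1).
Euclidean (axiom 5): yes — any two successors of a common world are R-related.
Transitive (axiom 4): yes — every two-step R-path is closed by a direct edge.
Reflexive (axiom T): no — w4 is not related to itself.
So F validates K, D, KD45; S5 would additionally require R to be reflexive. The strongest is KD45.

KD45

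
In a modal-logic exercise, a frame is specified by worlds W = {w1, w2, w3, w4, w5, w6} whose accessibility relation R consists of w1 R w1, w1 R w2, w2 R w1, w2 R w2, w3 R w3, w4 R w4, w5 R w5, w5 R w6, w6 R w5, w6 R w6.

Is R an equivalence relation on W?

Reflexive: yes — every world is R-related to itself.
Symmetric: yes — every pair in R has its reverse in R.
Transitive: yes — every two-step R-path is closed by a direct edge.
So R is an equivalence relation.

Yes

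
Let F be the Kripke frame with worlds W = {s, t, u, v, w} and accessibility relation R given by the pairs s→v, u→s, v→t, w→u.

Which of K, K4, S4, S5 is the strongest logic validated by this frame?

Transitive (axiom 4): no — s R v and v R t, but not s R t.
Reflexive (axiom T): no — s is not related to itself.
Euclidean (axiom 5): no — s R v and s R v, but not v R v.
So F validates K; K4 would additionally require R to be transitive. The strongest is K.

K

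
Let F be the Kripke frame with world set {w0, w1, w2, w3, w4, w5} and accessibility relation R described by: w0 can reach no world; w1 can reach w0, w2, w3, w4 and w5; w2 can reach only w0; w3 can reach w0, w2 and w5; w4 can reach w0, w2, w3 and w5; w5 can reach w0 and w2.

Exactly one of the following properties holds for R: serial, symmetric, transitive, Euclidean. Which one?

Serial: no — w0 has no R-successor.
Symmetric: no — w1 R w0 but not w0 R w1.
Transitive: yes — every two-step R-path is closed by a direct edge.
Euclidean: no — w1 R w0 and w1 R w2, but not w0 R w2.
Only transitive holds.

transitive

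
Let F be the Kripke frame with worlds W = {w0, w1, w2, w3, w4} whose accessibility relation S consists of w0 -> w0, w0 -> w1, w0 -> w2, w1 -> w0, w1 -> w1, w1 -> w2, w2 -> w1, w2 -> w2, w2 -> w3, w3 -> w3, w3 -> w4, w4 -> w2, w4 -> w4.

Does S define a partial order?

No

Reflexive: yes — every world is S-related to itself.
Transitive: no — w0 S w2 and w2 S w3, but not w0 S w3.
Antisymmetric: no — w0 S w1 and w1 S w0 with w0 ≠ w1.
So S is not a partial order.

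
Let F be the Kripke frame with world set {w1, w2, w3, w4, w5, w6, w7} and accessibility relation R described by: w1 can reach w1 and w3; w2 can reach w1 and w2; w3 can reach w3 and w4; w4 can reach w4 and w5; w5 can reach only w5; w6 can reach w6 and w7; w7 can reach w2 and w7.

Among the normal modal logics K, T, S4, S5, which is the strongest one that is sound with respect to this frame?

Reflexive (axiom T): yes — every world is R-related to itself.
Transitive (axiom 4): no — w1 R w3 and w3 R w4, but not w1 R w4.
Euclidean (axiom 5): no — w1 R w3 and w1 R w1, but not w3 R w1.
So F validates K, T; S4 would additionally require R to be transitive. The strongest is T.

T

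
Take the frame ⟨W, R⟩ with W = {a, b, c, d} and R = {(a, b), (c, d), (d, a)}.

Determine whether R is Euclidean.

Euclidean: no — a R b and a R b, but not b R b.

No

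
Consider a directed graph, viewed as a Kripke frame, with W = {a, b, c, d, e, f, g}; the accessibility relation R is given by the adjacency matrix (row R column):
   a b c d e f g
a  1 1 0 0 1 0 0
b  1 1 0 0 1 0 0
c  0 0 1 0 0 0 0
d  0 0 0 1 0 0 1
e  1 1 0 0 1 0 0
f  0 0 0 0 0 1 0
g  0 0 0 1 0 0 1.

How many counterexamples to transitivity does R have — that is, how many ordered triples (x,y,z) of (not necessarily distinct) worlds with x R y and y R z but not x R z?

0

R is transitive; there are no such tuples.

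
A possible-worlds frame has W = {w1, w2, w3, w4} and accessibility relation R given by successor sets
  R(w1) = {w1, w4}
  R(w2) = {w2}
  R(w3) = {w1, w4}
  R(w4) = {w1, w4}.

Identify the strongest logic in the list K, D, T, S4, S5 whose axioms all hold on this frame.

Serial (axiom D): yes — every world has a successor (e.g. w1 R w1).
Reflexive (axiom T): no — w3 is not related to itself.
Transitive (axiom 4): yes — every two-step R-path is closed by a direct edge.
Euclidean (axiom 5): yes — any two successors of a common world are R-related.
So F validates K, D; T would additionally require R to be reflexive. The strongest is D.

D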